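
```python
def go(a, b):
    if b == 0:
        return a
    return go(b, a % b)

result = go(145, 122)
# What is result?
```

go(145, 122) -> go(122, 23) -> go(23, 7) -> go(7, 2) -> go(2, 1) -> go(1, 0) -> 1

Answer: 1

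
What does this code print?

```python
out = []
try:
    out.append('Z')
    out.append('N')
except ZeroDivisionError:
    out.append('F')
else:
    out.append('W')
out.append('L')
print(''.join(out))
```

Execution trace: 'Z' (try body) → 'N' (try body, no exception) → 'W' (else) → 'L' (after the try/except). Output: ZNWL

Answer: ZNWL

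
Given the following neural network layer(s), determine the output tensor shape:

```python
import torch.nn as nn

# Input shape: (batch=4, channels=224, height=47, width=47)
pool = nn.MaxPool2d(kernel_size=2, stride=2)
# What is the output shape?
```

Input: (4, 224, 47, 47) -> Output: (4, 224, 23, 23)

Answer: (4, 224, 23, 23)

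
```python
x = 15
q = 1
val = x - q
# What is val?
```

Trace:
`x = 15` → x = 15
`q = 1` → q = 1
`val = x - q` → val = 14
So val = 14

Answer: 14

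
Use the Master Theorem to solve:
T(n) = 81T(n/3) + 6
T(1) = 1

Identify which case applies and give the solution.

a=81, b=3, f(n)=6. log_3(81) = 4. Since c=0 < 4, Case 1 applies: T(n) = Θ(n^log_b(a)) = O(n^4).

Answer: O(n^4) - Case 1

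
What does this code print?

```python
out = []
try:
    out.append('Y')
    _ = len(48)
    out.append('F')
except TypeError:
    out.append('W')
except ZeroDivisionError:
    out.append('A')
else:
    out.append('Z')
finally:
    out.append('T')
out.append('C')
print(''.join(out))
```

Execution trace: 'Y' (try body) → 'W' (except TypeError) → 'T' (finally) → 'C' (after the try/except). Output: YWTC

Answer: YWTC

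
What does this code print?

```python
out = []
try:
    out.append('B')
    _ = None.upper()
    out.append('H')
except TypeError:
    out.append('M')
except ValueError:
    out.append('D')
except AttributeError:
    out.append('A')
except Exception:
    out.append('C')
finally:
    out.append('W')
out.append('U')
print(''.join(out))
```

Execution trace: 'B' (try body) → 'A' (except AttributeError) → 'W' (finally) → 'U' (after the try/except). Output: BAWU

Answer: BAWU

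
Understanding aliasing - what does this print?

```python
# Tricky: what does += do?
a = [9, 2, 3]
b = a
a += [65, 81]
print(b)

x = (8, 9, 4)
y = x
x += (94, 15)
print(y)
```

Key concept: += behavior differs for mutable vs immutable.
Step by step:
`a = [9, 2, 3]` → a = [9, 2, 3]
`b = a` → b = [9, 2, 3] (same object as a)
`a += [65, 81]` → a = [9, 2, 3, 65, 81] (same object as b); b = [9, 2, 3, 65, 81] (same object as a)
`print(b)` → prints [9, 2, 3, 65, 81]
`x = (8, 9, 4)` → x = (8, 9, 4)
`y = x` → y = (8, 9, 4)
`x += (94, 15)` → x = (8, 9, 4, 94, 15)
`print(y)` → prints (8, 9, 4)

Answer:
[9, 2, 3, 65, 81]
(8, 9, 4)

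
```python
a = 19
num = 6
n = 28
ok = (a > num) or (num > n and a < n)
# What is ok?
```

Trace:
`a = 19` → a = 19
`num = 6` → num = 6
`n = 28` → n = 28
`ok = (a > num) or (num > n and a < n)` → ok = True
So ok = True

Answer: True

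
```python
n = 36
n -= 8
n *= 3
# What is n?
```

Trace:
`n = 36` → n = 36
`n -= 8` → n = 28
`n *= 3` → n = 84
So n = 84

Answer: 84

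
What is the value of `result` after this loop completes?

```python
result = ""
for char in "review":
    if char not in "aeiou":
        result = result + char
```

Remove vowels from 'review'
`result` takes the values: "" → "r" → "rv" → "rvw"

Answer: "rvw"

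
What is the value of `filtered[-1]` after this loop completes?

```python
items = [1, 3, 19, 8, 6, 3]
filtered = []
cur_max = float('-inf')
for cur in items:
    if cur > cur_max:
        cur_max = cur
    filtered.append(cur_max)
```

Running max ends at 19
`filtered` takes the values: [] → [1] → [1, 3] → [1, 3, 19] → [1, 3, 19, 19] → [1, 3, 19, 19, 19] → [1, 3, 19, 19, 19, 19]
So `filtered[-1]` = 19

Answer: 19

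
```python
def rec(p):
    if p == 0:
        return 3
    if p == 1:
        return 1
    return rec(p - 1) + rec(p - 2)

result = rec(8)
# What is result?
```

Build up from base cases: rec(0)=3, rec(1)=1, rec(2)=4, rec(3)=5, rec(4)=9, rec(5)=14, rec(6)=23, ..., rec(8)=60

Answer: 60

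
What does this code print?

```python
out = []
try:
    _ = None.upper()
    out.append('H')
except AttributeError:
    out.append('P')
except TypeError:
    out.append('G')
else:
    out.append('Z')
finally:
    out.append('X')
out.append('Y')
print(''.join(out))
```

Execution trace: 'P' (except AttributeError) → 'X' (finally) → 'Y' (after the try/except). Output: PXY

Answer: PXY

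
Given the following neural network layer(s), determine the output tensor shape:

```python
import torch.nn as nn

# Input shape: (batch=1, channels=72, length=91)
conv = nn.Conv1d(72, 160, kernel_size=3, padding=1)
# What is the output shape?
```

Input: (1, 72, 91) -> Output: (1, 160, 91)

Answer: (1, 160, 91)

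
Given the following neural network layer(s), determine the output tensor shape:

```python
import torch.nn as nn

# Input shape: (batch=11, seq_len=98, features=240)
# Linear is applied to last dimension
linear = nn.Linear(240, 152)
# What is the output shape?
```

Input: (11, 98, 240) -> Output: (11, 98, 152)

Answer: (11, 98, 152)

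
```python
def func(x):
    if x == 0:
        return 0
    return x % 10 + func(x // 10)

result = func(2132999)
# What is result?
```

Sum of digits of 2132999: 9 + 9 + 9 + 2 + 3 + 1 + 2 = 35

Answer: 35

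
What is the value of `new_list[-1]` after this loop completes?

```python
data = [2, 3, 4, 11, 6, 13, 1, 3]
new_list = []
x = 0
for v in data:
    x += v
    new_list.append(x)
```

Cumulative sum ends at 43
`new_list` takes the values: [] → [2] → [2, 5] → [2, 5, 9] → [2, 5, 9, 20] → [2, 5, 9, 20, 26] → [2, 5, 9, 20, 26, 39] → [2, 5, 9, 20, 26, 39, 40] → [2, 5, 9, 20, 26, 39, 40, 43]
So `new_list[-1]` = 43

Answer: 43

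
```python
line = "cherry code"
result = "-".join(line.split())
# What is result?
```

Trace:
`line = "cherry code"` → line = 'cherry code'
`result = "-".join(line.split())` → result = 'cherry-code'
So result = 'cherry-code'

Answer: 'cherry-code'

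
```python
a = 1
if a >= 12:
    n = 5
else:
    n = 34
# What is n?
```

Trace:
`a = 1` → a = 1
`if a >= 12: ...` → a >= 12 is False, take else branch → n = 34
So n = 34

Answer: 34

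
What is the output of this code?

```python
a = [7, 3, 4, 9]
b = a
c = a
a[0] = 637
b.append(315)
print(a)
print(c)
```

Key concept: multiple aliases.
Step by step:
`a = [7, 3, 4, 9]` → a = [7, 3, 4, 9]
`b = a` → b = [7, 3, 4, 9] (same object as a)
`c = a` → c = [7, 3, 4, 9] (same object as a, b)
`a[0] = 637` → a = [637, 3, 4, 9] (same object as b, c); b = [637, 3, 4, 9] (same object as a, c); c = [637, 3, 4, 9] (same object as a, b)
`b.append(315)` → a = [637, 3, 4, 9, 315] (same object as b, c); b = [637, 3, 4, 9, 315] (same object as a, c); c = [637, 3, 4, 9, 315] (same object as a, b)
`print(a)` → prints [637, 3, 4, 9, 315]
`print(c)` → prints [637, 3, 4, 9, 315]

Answer:
[637, 3, 4, 9, 315]
[637, 3, 4, 9, 315]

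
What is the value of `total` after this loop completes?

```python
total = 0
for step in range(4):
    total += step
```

Sum of 0 to 3 = 6
`total` takes the values: 0 → 1 → 3 → 6

Answer: 6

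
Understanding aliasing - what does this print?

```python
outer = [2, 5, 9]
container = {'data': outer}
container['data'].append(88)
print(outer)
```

Key concept: dict holds reference to list.
Step by step:
`outer = [2, 5, 9]` → outer = [2, 5, 9]
`container = {'data': outer}` → container = {'data': [2, 5, 9]}
`container['data'].append(88)` → outer = [2, 5, 9, 88]; container = {'data': [2, 5, 9, 88]}
`print(outer)` → prints [2, 5, 9, 88]

Answer: [2, 5, 9, 88]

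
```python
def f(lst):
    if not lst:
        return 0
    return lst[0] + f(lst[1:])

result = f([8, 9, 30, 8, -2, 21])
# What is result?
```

8 + 9 + 30 + 8 + (-2) + 21 + 0 = 74

Answer: 74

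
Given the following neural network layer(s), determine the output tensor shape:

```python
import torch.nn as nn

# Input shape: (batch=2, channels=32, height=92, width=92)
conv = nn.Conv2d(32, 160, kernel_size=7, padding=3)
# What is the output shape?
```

Input: (2, 32, 92, 92) -> Output: (2, 160, 92, 92)

Answer: (2, 160, 92, 92)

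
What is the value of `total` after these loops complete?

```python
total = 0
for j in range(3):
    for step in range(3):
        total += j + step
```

Sum of all j+step for j,step in 3x3
`total` takes the values: 0 → 1 → 3 → 4 → 6 → 9 → 11 → 14 → 18

Answer: 18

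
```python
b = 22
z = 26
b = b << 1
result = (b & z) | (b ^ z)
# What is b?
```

Trace:
`b = 22` → b = 22
`z = 26` → z = 26
`b = b << 1` → b = 44
`result = (b & z) | (b ^ z)` → result = 62
So b = 44

Answer: 44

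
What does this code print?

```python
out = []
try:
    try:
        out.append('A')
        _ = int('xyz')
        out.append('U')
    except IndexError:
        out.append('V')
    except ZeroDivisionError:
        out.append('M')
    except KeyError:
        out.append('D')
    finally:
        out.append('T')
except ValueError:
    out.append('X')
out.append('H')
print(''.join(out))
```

Execution trace: 'A' (try body) → 'T' (finally) → 'X' (outer except ValueError) → 'H' (after the try/except). Output: ATXH

Answer: ATXH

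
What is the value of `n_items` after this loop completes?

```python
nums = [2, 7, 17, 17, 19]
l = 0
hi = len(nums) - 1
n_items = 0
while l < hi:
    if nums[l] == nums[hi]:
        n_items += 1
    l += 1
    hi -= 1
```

Count matching pairs from ends
`n_items` takes the values: 0

Answer: 0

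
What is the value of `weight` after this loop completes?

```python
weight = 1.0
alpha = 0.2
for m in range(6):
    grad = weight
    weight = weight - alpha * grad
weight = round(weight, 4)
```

Gradient descent: w = 1.0 * (1 - 0.2)^6
`weight` takes the values: 1.0 → 0.8 → 0.64 → 0.512 → 0.4096 → 0.32768 → 0.262144 → 0.2621

Answer: 0.2621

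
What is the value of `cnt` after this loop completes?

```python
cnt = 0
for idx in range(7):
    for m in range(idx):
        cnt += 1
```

Triangle number: 0+1+2+...+6
`cnt` takes the values: 0 → 1 → 2 → 3 → 4 → 5 → 6 → 7 → 8 → 9 → 10 → 11 → 12 → 13 → 14 → 15 → 16 → 17 → 18 → 19 → 20 → 21

Answer: 21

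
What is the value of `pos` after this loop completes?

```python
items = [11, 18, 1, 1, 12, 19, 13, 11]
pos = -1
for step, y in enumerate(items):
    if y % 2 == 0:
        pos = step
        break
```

First even number index in [11, 18, 1, 1, 12, 19, 13, 11]
`pos` takes the values: -1 → 1

Answer: 1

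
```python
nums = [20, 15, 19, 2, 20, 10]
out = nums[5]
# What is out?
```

Trace:
`nums = [20, 15, 19, 2, 20, 10]` → nums = [20, 15, 19, 2, 20, 10]
`out = nums[5]` → out = 10
So out = 10

Answer: 10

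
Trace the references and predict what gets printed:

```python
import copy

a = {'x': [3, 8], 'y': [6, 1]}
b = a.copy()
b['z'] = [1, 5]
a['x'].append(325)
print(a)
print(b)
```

Key concept: shallow copy of dict with mutable values.
Step by step:
`a = {'x': [3, 8], 'y': [6, 1]}` → a = {'x': [3, 8], 'y': [6, 1]}
`b = a.copy()` → b = {'x': [3, 8], 'y': [6, 1]}
`b['z'] = [1, 5]` → b = {'x': [3, 8], 'y': [6, 1], 'z': [1, 5]}
`a['x'].append(325)` → a = {'x': [3, 8, 325], 'y': [6, 1]}; b = {'x': [3, 8, 325], 'y': [6, 1], 'z': [1, 5]}
`print(a)` → prints {'x': [3, 8, 325], 'y': [6, 1]}
`print(b)` → prints {'x': [3, 8, 325], 'y': [6, 1], 'z': [1, 5]}

Answer:
{'x': [3, 8, 325], 'y': [6, 1]}
{'x': [3, 8, 325], 'y': [6, 1], 'z': [1, 5]}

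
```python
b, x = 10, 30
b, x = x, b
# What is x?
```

Trace:
`b, x = 10, 30` → b = 10; x = 30
`b, x = x, b` → b = 30; x = 10
So x = 10

Answer: 10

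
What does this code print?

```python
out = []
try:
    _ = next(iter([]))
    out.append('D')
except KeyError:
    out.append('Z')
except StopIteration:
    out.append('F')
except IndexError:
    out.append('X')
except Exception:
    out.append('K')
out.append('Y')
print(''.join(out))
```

Execution trace: 'F' (except StopIteration) → 'Y' (after the try/except). Output: FY

Answer: FY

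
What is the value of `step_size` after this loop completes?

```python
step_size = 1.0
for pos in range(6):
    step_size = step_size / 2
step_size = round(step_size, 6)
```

Halving LR 6 times: 1 / 2^6
`step_size` takes the values: 1.0 → 0.5 → 0.25 → 0.125 → 0.0625 → 0.03125 → 0.015625

Answer: 0.015625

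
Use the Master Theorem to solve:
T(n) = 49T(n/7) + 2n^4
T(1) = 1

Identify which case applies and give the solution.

a=49, b=7, f(n)=2n^4. log_7(49) = 2. Since c=4 > 2 and the regularity condition holds (49(n/7)^4 = (49/7^4)n^4 with 49/7^4 < 1), Case 3 applies: T(n) = Θ(f(n)) = O(n^4).

Answer: O(n^4) - Case 3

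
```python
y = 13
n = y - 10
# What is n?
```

Trace:
`y = 13` → y = 13
`n = y - 10` → n = 3
So n = 3

Answer: 3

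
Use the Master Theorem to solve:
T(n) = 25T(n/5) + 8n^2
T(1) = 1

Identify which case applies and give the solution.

a=25, b=5, f(n)=8n^2. log_5(25) = 2. Since c=2 = 2, Case 2 applies: T(n) = Θ(n^log_b(a) · log n) = O(n^2 log n).

Answer: O(n^2 log n) - Case 2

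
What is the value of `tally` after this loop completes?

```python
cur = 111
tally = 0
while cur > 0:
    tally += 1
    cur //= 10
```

Count digits by repeated division by 10
`tally` takes the values: 0 → 1 → 2 → 3

Answer: 3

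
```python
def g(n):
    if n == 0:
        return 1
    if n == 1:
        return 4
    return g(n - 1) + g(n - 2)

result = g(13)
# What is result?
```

Build up from base cases: g(0)=1, g(1)=4, g(2)=5, g(3)=9, g(4)=14, g(5)=23, g(6)=37, ..., g(13)=1076

Answer: 1076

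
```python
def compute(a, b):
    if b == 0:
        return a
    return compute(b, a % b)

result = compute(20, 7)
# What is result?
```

compute(20, 7) -> compute(7, 6) -> compute(6, 1) -> compute(1, 0) -> 1

Answer: 1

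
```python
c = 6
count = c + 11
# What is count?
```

Trace:
`c = 6` → c = 6
`count = c + 11` → count = 17
So count = 17

Answer: 17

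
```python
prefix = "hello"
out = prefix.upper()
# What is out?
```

Trace:
`prefix = "hello"` → prefix = 'hello'
`out = prefix.upper()` → out = 'HELLO'
So out = 'HELLO'

Answer: 'HELLO'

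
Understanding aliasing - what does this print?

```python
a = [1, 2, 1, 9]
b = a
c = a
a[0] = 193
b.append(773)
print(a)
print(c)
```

Key concept: multiple aliases.
Step by step:
`a = [1, 2, 1, 9]` → a = [1, 2, 1, 9]
`b = a` → b = [1, 2, 1, 9] (same object as a)
`c = a` → c = [1, 2, 1, 9] (same object as a, b)
`a[0] = 193` → a = [193, 2, 1, 9] (same object as b, c); b = [193, 2, 1, 9] (same object as a, c); c = [193, 2, 1, 9] (same object as a, b)
`b.append(773)` → a = [193, 2, 1, 9, 773] (same object as b, c); b = [193, 2, 1, 9, 773] (same object as a, c); c = [193, 2, 1, 9, 773] (same object as a, b)
`print(a)` → prints [193, 2, 1, 9, 773]
`print(c)` → prints [193, 2, 1, 9, 773]

Answer:
[193, 2, 1, 9, 773]
[193, 2, 1, 9, 773]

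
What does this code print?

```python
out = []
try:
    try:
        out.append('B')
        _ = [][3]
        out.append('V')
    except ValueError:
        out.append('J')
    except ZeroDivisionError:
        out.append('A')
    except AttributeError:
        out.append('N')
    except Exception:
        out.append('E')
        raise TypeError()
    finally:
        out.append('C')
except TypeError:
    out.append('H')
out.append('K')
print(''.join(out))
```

Execution trace: 'B' (try body) → 'E' (except Exception) → 'C' (finally) → 'H' (outer except TypeError) → 'K' (after the try/except). Output: BECHK

Answer: BECHK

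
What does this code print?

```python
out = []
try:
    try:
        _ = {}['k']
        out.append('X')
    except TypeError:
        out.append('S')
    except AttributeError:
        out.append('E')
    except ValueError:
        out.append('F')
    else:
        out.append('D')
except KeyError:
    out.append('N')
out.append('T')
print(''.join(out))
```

Execution trace: 'N' (outer except KeyError) → 'T' (after the try/except). Output: NT

Answer: NT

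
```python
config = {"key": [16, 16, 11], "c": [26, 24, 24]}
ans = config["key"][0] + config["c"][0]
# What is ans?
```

Trace:
`config = {"key": [16, 16, 11], "c": [26, 24, 24]}` → config = {'key': [16, 16, 11], 'c': [26, 24, 24]}
`ans = config["key"][0] + config["c"][0]` → ans = 42
So ans = 42

Answer: 42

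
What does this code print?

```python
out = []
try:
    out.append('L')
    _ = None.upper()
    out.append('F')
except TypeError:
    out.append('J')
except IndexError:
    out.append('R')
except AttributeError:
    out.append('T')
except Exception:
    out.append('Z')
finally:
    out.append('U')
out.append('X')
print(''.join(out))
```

Execution trace: 'L' (try body) → 'T' (except AttributeError) → 'U' (finally) → 'X' (after the try/except). Output: LTUX

Answer: LTUX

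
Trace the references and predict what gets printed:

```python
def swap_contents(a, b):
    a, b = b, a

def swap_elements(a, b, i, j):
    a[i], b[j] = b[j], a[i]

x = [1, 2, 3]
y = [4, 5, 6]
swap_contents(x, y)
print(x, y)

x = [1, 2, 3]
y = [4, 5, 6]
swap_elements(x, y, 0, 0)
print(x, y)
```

Key concept: parameter rebinding vs mutation.
Step by step:
`x = [1, 2, 3]` → x = [1, 2, 3]
`y = [4, 5, 6]` → y = [4, 5, 6]
`swap_contents(x, y)` → no visible change to tracked variables
`print(x, y)` → prints [1, 2, 3] [4, 5, 6]
`x = [1, 2, 3]` → x = [1, 2, 3]
`y = [4, 5, 6]` → y = [4, 5, 6]
`swap_elements(x, y, 0, 0)` → x = [4, 2, 3]; y = [1, 5, 6]
`print(x, y)` → prints [4, 2, 3] [1, 5, 6]

Answer:
[1, 2, 3] [4, 5, 6]
[4, 2, 3] [1, 5, 6]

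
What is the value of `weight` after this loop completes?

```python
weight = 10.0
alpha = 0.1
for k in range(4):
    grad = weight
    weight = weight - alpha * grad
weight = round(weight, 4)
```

Gradient descent: w = 10.0 * (1 - 0.1)^4
`weight` takes the values: 10.0 → 9.0 → 8.1 → 7.29 → 6.561

Answer: 6.561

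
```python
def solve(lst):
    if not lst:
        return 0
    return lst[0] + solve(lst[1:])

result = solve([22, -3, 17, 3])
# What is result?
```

22 + (-3) + 17 + 3 + 0 = 39

Answer: 39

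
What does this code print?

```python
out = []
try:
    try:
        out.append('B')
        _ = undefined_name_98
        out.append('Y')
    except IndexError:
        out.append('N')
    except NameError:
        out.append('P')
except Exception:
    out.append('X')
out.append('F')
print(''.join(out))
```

Execution trace: 'B' (inner try body) → 'P' (inner except NameError) → 'F' (after the try/except). Output: BPF

Answer: BPF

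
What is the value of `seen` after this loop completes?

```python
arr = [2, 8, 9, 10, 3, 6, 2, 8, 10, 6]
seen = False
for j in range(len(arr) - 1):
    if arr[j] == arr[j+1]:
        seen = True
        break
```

Check consecutive duplicates in [2, 8, 9, 10, 3, 6, 2, 8, 10, 6]
`seen` takes the values: False

Answer: False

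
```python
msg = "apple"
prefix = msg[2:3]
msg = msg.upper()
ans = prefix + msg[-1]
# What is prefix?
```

Trace:
`msg = "apple"` → msg = 'apple'
`prefix = msg[2:3]` → prefix = 'p'
`msg = msg.upper()` → msg = 'APPLE'
`ans = prefix + msg[-1]` → ans = 'pE'
So prefix = 'p'

Answer: 'p'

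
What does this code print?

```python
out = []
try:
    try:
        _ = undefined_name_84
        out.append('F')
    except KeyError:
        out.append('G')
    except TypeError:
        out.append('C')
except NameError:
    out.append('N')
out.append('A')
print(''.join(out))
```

Execution trace: 'N' (outer except NameError) → 'A' (after the try/except). Output: NA

Answer: NA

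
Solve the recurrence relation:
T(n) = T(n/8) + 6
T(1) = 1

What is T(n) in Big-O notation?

Each step divides n by 8 and adds 6. After log_8(n) steps we reach T(1)=1. So T(n) = 6·log_8(n) + 1 = O(log n).

Answer: O(log n)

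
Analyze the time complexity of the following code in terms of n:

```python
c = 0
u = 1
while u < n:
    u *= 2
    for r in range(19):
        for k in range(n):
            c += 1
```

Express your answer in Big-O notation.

Each loop level contributes: log n × 1 × n. Multiplying the contributions gives O(n log n).

Answer: O(n log n)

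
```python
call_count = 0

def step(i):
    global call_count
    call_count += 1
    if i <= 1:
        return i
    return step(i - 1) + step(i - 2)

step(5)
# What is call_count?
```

Calls(i) = 1 + Calls(i-1) + Calls(i-2); Calls(0)=Calls(1)=1. For i=5 this gives 15.

Answer: 15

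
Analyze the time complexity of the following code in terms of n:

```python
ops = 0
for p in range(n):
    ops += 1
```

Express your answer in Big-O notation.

Each loop level contributes: n. Multiplying the contributions gives O(n).

Answer: O(n)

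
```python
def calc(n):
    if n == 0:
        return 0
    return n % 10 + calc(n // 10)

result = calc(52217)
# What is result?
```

Sum of digits of 52217: 7 + 1 + 2 + 2 + 5 = 17

Answer: 17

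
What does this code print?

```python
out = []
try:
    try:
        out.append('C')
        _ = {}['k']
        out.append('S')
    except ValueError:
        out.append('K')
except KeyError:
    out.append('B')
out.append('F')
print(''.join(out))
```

Execution trace: 'C' (try body) → 'B' (outer except KeyError) → 'F' (after the try/except). Output: CBF

Answer: CBF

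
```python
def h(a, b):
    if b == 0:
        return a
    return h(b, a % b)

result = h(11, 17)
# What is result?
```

h(11, 17) -> h(17, 11) -> h(11, 6) -> h(6, 5) -> h(5, 1) -> h(1, 0) -> 1

Answer: 1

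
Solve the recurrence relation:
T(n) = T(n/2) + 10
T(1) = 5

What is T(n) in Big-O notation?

Each step divides n by 2 and adds 10. After log_2(n) steps we reach T(1)=5. So T(n) = 10·log_2(n) + 5 = O(log n).

Answer: O(log n)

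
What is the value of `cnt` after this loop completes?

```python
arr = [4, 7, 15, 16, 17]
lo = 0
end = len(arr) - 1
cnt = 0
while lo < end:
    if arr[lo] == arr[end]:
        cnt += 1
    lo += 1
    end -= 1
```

Count matching pairs from ends
`cnt` takes the values: 0

Answer: 0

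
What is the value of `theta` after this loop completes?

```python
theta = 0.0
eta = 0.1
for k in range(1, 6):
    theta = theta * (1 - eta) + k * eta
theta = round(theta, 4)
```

Moving average with lr=0.1
`theta` takes the values: 0.0 → 0.1 → 0.29 → 0.561 → 0.9049 → 1.31441 → 1.3144

Answer: 1.3144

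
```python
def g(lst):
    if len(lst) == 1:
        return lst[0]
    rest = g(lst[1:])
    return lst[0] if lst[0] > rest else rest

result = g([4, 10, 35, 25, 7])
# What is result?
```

Recursive max over [4, 10, 35, 25, 7] = 35

Answer: 35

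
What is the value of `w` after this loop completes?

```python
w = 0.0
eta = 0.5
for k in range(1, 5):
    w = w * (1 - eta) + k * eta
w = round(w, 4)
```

Moving average with lr=0.5
`w` takes the values: 0.0 → 0.5 → 1.25 → 2.125 → 3.0625

Answer: 3.0625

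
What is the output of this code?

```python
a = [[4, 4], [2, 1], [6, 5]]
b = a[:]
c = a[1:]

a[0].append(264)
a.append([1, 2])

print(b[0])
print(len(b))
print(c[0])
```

Key concept: slice with nested mutation.
Step by step:
`a = [[4, 4], [2, 1], [6, 5]]` → a = [[4, 4], [2, 1], [6, 5]]
`b = a[:]` → b = [[4, 4], [2, 1], [6, 5]]
`c = a[1:]` → c = [[2, 1], [6, 5]]
`a[0].append(264)` → a = [[4, 4, 264], [2, 1], [6, 5]]; b = [[4, 4, 264], [2, 1], [6, 5]]
`a.append([1, 2])` → a = [[4, 4, 264], [2, 1], [6, 5], [1, 2]]
`print(b[0])` → prints [4, 4, 264]
`print(len(b))` → prints 3
`print(c[0])` → prints [2, 1]

Answer:
[4, 4, 264]
3
[2, 1]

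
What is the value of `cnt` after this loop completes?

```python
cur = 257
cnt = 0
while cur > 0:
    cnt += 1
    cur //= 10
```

Count digits by repeated division by 10
`cnt` takes the values: 0 → 1 → 2 → 3

Answer: 3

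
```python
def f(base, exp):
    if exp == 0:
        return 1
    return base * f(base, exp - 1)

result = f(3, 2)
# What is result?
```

f(3, 2) = 3 * 3 = 9

Answer: 9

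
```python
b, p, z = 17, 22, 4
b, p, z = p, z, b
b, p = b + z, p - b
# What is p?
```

Trace:
`b, p, z = 17, 22, 4` → b = 17; p = 22; z = 4
`b, p, z = p, z, b` → b = 22; p = 4; z = 17
`b, p = b + z, p - b` → b = 39; p = -18
So p = -18

Answer: -18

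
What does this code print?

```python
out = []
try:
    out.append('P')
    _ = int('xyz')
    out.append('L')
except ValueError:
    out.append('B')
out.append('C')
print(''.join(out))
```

Execution trace: 'P' (try body) → 'B' (except ValueError) → 'C' (after the try/except). Output: PBC

Answer: PBC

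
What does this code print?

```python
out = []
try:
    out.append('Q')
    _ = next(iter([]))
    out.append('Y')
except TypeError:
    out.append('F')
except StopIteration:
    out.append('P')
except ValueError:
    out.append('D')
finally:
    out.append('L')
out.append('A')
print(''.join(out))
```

Execution trace: 'Q' (try body) → 'P' (except StopIteration) → 'L' (finally) → 'A' (after the try/except). Output: QPLA

Answer: QPLA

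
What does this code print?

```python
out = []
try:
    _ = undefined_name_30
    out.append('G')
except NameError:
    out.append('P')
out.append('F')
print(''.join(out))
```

Execution trace: 'P' (except NameError) → 'F' (after the try/except). Output: PF

Answer: PF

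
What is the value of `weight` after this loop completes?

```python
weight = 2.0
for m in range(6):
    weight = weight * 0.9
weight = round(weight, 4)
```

Exponential decay: 2.0 * 0.9^6
`weight` takes the values: 2.0 → 1.8 → 1.62 → 1.458 → 1.3122 → 1.18098 → 1.062882 → 1.0629

Answer: 1.0629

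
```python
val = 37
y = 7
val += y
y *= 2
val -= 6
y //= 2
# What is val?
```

Trace:
`val = 37` → val = 37
`y = 7` → y = 7
`val += y` → val = 44
`y *= 2` → y = 14
`val -= 6` → val = 38
`y //= 2` → y = 7
So val = 38

Answer: 38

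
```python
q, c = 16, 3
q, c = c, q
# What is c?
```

Trace:
`q, c = 16, 3` → q = 16; c = 3
`q, c = c, q` → q = 3; c = 16
So c = 16

Answer: 16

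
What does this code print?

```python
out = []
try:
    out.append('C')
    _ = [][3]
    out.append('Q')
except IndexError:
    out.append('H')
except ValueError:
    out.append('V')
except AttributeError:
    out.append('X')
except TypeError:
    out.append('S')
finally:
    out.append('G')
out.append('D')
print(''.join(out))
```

Execution trace: 'C' (try body) → 'H' (except IndexError) → 'G' (finally) → 'D' (after the try/except). Output: CHGD

Answer: CHGD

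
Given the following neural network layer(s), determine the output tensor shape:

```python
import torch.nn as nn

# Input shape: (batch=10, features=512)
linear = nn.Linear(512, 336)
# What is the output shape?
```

Input: (10, 512) -> Output: (10, 336)

Answer: (10, 336)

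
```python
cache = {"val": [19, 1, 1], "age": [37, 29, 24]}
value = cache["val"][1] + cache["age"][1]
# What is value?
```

Trace:
`cache = {"val": [19, 1, 1], "age": [37, 29, 24]}` → cache = {'val': [19, 1, 1], 'age': [37, 29, 24]}
`value = cache["val"][1] + cache["age"][1]` → value = 30
So value = 30

Answer: 30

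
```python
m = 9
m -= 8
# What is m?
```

Trace:
`m = 9` → m = 9
`m -= 8` → m = 1
So m = 1

Answer: 1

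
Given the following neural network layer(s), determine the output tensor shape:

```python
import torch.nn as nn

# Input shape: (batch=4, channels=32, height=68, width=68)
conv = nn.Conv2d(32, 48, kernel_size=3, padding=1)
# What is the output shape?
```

Input: (4, 32, 68, 68) -> Output: (4, 48, 68, 68)

Answer: (4, 48, 68, 68)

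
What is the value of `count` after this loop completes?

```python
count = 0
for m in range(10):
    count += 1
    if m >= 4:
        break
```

Loop breaks when m reaches 4, count is 5
`count` takes the values: 0 → 1 → 2 → 3 → 4 → 5

Answer: 5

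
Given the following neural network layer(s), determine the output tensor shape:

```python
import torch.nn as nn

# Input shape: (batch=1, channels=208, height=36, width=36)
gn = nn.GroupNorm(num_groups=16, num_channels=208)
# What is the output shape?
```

Input: (1, 208, 36, 36) -> Output: (1, 208, 36, 36)

Answer: (1, 208, 36, 36)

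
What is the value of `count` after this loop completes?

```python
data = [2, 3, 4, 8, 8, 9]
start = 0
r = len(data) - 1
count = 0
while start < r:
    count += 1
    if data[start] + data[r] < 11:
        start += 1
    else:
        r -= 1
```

Steps to find pair summing to 11
`count` takes the values: 0 → 1 → 2 → 3 → 4 → 5

Answer: 5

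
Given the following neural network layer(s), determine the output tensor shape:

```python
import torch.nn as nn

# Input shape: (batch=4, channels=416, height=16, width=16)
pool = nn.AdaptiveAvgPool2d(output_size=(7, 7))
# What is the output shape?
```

Input: (4, 416, 16, 16) -> Output: (4, 416, 7, 7)

Answer: (4, 416, 7, 7)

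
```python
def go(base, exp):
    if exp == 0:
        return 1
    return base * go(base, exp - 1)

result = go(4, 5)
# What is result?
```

go(4, 5) = 4 * 4 * 4 * 4 * 4 = 1024

Answer: 1024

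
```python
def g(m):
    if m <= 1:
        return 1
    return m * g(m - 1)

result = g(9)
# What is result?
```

g(9) = 9 * 8 * 7 * 6 * 5 * 4 * 3 * 2 * 1 = 362880

Answer: 362880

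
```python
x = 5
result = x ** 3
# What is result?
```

Trace:
`x = 5` → x = 5
`result = x ** 3` → result = 125
So result = 125

Answer: 125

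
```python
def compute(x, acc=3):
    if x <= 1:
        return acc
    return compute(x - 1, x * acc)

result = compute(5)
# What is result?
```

Accumulator trace (n, acc): (5, 3) -> (4, 15) -> (3, 60) -> (2, 180) -> (1, 360) -> return 360

Answer: 360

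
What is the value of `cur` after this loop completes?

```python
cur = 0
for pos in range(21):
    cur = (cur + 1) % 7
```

Increment mod 7, 21 times = 0
`cur` takes the values: 0 → 1 → 2 → 3 → 4 → 5 → 6 → 0 → 1 → 2 → 3 → 4 → 5 → 6 → 0 → 1 → 2 → 3 → 4 → 5 → 6 → 0

Answer: 0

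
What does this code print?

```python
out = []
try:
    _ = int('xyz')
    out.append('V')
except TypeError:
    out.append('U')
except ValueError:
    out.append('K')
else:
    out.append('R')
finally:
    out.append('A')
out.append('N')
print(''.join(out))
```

Execution trace: 'K' (except ValueError) → 'A' (finally) → 'N' (after the try/except). Output: KAN

Answer: KAN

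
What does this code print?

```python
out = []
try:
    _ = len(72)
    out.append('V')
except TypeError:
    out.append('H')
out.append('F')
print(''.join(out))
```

Execution trace: 'H' (except TypeError) → 'F' (after the try/except). Output: HF

Answer: HF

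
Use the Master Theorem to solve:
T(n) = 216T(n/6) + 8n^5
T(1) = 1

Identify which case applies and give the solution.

a=216, b=6, f(n)=8n^5. log_6(216) = 3. Since c=5 > 3 and the regularity condition holds (216(n/6)^5 = (216/6^5)n^5 with 216/6^5 < 1), Case 3 applies: T(n) = Θ(f(n)) = O(n^5).

Answer: O(n^5) - Case 3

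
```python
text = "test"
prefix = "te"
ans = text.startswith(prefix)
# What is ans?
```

Trace:
`text = "test"` → text = 'test'
`prefix = "te"` → prefix = 'te'
`ans = text.startswith(prefix)` → ans = True
So ans = True

Answer: True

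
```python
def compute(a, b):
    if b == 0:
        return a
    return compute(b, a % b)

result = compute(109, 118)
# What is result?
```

compute(109, 118) -> compute(118, 109) -> compute(109, 9) -> compute(9, 1) -> compute(1, 0) -> 1

Answer: 1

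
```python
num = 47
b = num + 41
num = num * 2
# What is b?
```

Trace:
`num = 47` → num = 47
`b = num + 41` → b = 88
`num = num * 2` → num = 94
So b = 88

Answer: 88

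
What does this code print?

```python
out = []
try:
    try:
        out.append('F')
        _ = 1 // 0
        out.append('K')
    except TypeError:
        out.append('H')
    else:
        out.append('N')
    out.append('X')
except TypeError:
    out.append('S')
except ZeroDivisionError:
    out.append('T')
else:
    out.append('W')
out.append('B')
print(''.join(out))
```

Execution trace: 'F' (inner try body) → 'T' (except ZeroDivisionError) → 'B' (after the try/except). Output: FTB

Answer: FTB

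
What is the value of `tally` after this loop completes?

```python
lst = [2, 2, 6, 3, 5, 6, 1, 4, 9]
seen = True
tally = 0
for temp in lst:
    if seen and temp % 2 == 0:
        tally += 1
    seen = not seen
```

Count even values at even positions
`tally` takes the values: 0 → 1 → 2

Answer: 2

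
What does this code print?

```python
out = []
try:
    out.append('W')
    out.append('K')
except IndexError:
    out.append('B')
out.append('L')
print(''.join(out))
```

Execution trace: 'W' (try body) → 'K' (try body, no exception) → 'L' (after the try/except). Output: WKL

Answer: WKL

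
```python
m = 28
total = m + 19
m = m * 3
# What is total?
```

Trace:
`m = 28` → m = 28
`total = m + 19` → total = 47
`m = m * 3` → m = 84
So total = 47

Answer: 47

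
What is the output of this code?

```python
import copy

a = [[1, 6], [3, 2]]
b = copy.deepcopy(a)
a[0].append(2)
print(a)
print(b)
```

Key concept: deep copy is fully independent.
Step by step:
`a = [[1, 6], [3, 2]]` → a = [[1, 6], [3, 2]]
`b = copy.deepcopy(a)` → b = [[1, 6], [3, 2]]
`a[0].append(2)` → a = [[1, 6, 2], [3, 2]]
`print(a)` → prints [[1, 6, 2], [3, 2]]
`print(b)` → prints [[1, 6], [3, 2]]

Answer:
[[1, 6, 2], [3, 2]]
[[1, 6], [3, 2]]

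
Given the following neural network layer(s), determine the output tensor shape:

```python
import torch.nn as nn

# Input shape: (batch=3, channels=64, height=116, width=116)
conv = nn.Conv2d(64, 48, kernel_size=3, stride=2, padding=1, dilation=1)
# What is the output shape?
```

Input: (3, 64, 116, 116) -> Output: (3, 48, 58, 58)

Answer: (3, 48, 58, 58)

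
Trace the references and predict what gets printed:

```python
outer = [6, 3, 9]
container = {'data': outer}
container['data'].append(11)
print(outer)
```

Key concept: dict holds reference to list.
Step by step:
`outer = [6, 3, 9]` → outer = [6, 3, 9]
`container = {'data': outer}` → container = {'data': [6, 3, 9]}
`container['data'].append(11)` → outer = [6, 3, 9, 11]; container = {'data': [6, 3, 9, 11]}
`print(outer)` → prints [6, 3, 9, 11]

Answer: [6, 3, 9, 11]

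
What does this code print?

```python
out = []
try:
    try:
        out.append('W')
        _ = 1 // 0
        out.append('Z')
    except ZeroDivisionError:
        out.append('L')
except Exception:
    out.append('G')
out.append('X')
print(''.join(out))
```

Execution trace: 'W' (inner try body) → 'L' (inner except ZeroDivisionError) → 'X' (after the try/except). Output: WLX

Answer: WLX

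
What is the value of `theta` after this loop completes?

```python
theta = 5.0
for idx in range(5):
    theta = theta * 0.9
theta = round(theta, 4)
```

Exponential decay: 5.0 * 0.9^5
`theta` takes the values: 5.0 → 4.5 → 4.05 → 3.645 → 3.2805 → 2.95245 → 2.9525

Answer: 2.9525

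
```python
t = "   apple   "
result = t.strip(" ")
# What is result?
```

Trace:
`t = "   apple   "` → t = '   apple   '
`result = t.strip(" ")` → result = 'apple'
So result = 'apple'

Answer: 'apple'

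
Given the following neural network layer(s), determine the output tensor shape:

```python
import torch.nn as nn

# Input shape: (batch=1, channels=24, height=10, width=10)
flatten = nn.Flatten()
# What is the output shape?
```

Input: (1, 24, 10, 10) -> Output: (1, 2400)

Answer: (1, 2400)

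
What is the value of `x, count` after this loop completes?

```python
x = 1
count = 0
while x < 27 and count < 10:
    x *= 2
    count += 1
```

Double until >= 27 or 10 iterations
`x, count` takes the values: (1, 0) → (2, 0) → (2, 1) → (4, 1) → (4, 2) → (8, 2) → (8, 3) → (16, 3) → (16, 4) → (32, 4) → (32, 5)

Answer: 32, 5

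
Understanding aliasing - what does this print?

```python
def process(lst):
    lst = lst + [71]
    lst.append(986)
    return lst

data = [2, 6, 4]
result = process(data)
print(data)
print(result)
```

Key concept: rebinding parameter vs mutation.
Step by step:
`data = [2, 6, 4]` → data = [2, 6, 4]
`result = process(data)` → result = [2, 6, 4, 71, 986]
`print(data)` → prints [2, 6, 4]
`print(result)` → prints [2, 6, 4, 71, 986]

Answer:
[2, 6, 4]
[2, 6, 4, 71, 986]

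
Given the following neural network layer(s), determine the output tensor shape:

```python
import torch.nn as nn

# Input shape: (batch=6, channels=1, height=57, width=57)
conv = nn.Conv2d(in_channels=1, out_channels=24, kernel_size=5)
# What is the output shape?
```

Input: (6, 1, 57, 57) -> Output: (6, 24, 53, 53)

Answer: (6, 24, 53, 53)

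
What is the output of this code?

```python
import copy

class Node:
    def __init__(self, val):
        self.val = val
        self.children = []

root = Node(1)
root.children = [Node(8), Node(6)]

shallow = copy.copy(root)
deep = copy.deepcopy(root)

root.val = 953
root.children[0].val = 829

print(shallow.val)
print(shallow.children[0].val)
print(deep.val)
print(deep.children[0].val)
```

Key concept: deep copy with custom objects.
Step by step:
`root = Node(1)` → root = Node(val=1, children=[])
`root.children = [Node(8), Node(6)]` → root = Node(val=1, children=[Node(val=8, children=[]), Node(val=6, children=[])])
`shallow = copy.copy(root)` → shallow = Node(val=1, children=[Node(val=8, children=[]), Node(val=6, children=[])])
`deep = copy.deepcopy(root)` → deep = Node(val=1, children=[Node(val=8, children=[]), Node(val=6, children=[])])
`root.val = 953` → root = Node(val=953, children=[Node(val=8, children=[]), Node(val=6, children=[])])
`root.children[0].val = 829` → root = Node(val=953, children=[Node(val=829, children=[]), Node(val=6, children=[])]); shallow = Node(val=1, children=[Node(val=829, children=[]), Node(val=6, children=[])])
`print(shallow.val)` → prints 1
`print(shallow.children[0].val)` → prints 829
`print(deep.val)` → prints 1
`print(deep.children[0].val)` → prints 8

Answer:
1
829
1
8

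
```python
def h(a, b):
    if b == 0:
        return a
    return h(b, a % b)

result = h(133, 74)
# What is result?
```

h(133, 74) -> h(74, 59) -> h(59, 15) -> h(15, 14) -> h(14, 1) -> h(1, 0) -> 1

Answer: 1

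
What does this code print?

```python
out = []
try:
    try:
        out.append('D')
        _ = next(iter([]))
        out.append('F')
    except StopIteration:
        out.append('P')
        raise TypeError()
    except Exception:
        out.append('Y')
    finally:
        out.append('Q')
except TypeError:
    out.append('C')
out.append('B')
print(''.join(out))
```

Execution trace: 'D' (inner try body) → 'P' (inner except StopIteration) → 'Q' (inner finally) → 'C' (outer except TypeError) → 'B' (after the try/except). Output: DPQCB

Answer: DPQCB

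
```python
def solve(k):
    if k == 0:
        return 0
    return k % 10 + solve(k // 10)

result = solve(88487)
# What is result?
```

Sum of digits of 88487: 7 + 8 + 4 + 8 + 8 = 35

Answer: 35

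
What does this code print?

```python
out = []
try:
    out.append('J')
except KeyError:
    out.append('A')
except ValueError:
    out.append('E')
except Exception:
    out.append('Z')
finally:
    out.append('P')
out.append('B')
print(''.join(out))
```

Execution trace: 'J' (try body, no exception) → 'P' (finally) → 'B' (after the try/except). Output: JPB

Answer: JPB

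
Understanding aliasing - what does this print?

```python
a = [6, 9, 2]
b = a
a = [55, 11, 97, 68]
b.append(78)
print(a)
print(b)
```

Key concept: rebinding vs mutation: a is rebound to a new list, b still points at the original.
Step by step:
`a = [6, 9, 2]` → a = [6, 9, 2]
`b = a` → b = [6, 9, 2] (same object as a)
`a = [55, 11, 97, 68]` → a = [55, 11, 97, 68]
`b.append(78)` → b = [6, 9, 2, 78]
`print(a)` → prints [55, 11, 97, 68]
`print(b)` → prints [6, 9, 2, 78]

Answer:
[55, 11, 97, 68]
[6, 9, 2, 78]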